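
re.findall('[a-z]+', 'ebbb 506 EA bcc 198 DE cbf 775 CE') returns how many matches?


Pattern '[a-z]+' finds one or more lowercase letters.
Text: 'ebbb 506 EA bcc 198 DE cbf 775 CE'
Scanning for matches:
  Match 1: 'ebbb'
  Match 2: 'bcc'
  Match 3: 'cbf'
Total matches: 3

3


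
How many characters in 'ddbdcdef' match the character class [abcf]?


Character class [abcf] matches any of: {a, b, c, f}
Scanning string 'ddbdcdef' character by character:
  pos 0: 'd' -> no
  pos 1: 'd' -> no
  pos 2: 'b' -> MATCH
  pos 3: 'd' -> no
  pos 4: 'c' -> MATCH
  pos 5: 'd' -> no
  pos 6: 'e' -> no
  pos 7: 'f' -> MATCH
Total matches: 3

3


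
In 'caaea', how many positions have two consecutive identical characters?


Looking for consecutive identical characters in 'caaea':
  pos 0-1: 'c' vs 'a' -> different
  pos 1-2: 'a' vs 'a' -> MATCH ('aa')
  pos 2-3: 'a' vs 'e' -> different
  pos 3-4: 'e' vs 'a' -> different
Consecutive identical pairs: ['aa']
Count: 1

1


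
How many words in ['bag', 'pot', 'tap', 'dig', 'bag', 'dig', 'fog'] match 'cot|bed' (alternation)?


Alternation 'cot|bed' matches either 'cot' or 'bed'.
Checking each word:
  'bag' -> no
  'pot' -> no
  'tap' -> no
  'dig' -> no
  'bag' -> no
  'dig' -> no
  'fog' -> no
Matches: []
Count: 0

0


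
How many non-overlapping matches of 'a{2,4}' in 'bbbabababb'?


Pattern 'a{2,4}' matches between 2 and 4 consecutive a's (greedy).
String: 'bbbabababb'
Finding runs of a's and applying greedy matching:
  Run at pos 3: 'a' (length 1)
  Run at pos 5: 'a' (length 1)
  Run at pos 7: 'a' (length 1)
Matches: []
Count: 0

0


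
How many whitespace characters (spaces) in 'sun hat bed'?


\s matches whitespace characters (spaces, tabs, etc.).
Text: 'sun hat bed'
This text has 3 words separated by spaces.
Number of spaces = number of words - 1 = 3 - 1 = 2

2


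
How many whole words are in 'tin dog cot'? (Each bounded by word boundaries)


Word boundaries (\b) mark the start/end of each word.
Text: 'tin dog cot'
Splitting by whitespace:
  Word 1: 'tin'
  Word 2: 'dog'
  Word 3: 'cot'
Total whole words: 3

3


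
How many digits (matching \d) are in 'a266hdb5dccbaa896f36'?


\d matches any digit 0-9.
Scanning 'a266hdb5dccbaa896f36':
  pos 1: '2' -> DIGIT
  pos 2: '6' -> DIGIT
  pos 3: '6' -> DIGIT
  pos 7: '5' -> DIGIT
  pos 14: '8' -> DIGIT
  pos 15: '9' -> DIGIT
  pos 16: '6' -> DIGIT
  pos 18: '3' -> DIGIT
  pos 19: '6' -> DIGIT
Digits found: ['2', '6', '6', '5', '8', '9', '6', '3', '6']
Total: 9

9


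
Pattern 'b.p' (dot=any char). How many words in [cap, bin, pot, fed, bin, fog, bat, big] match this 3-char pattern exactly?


Pattern 'b.p' means: starts with 'b', any single char, ends with 'p'.
Checking each word (must be exactly 3 chars):
  'cap' (len=3): no
  'bin' (len=3): no
  'pot' (len=3): no
  'fed' (len=3): no
  'bin' (len=3): no
  'fog' (len=3): no
  'bat' (len=3): no
  'big' (len=3): no
Matching words: []
Total: 0

0


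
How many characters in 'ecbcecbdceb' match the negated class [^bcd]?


Negated class [^bcd] matches any char NOT in {b, c, d}
Scanning 'ecbcecbdceb':
  pos 0: 'e' -> MATCH
  pos 1: 'c' -> no (excluded)
  pos 2: 'b' -> no (excluded)
  pos 3: 'c' -> no (excluded)
  pos 4: 'e' -> MATCH
  pos 5: 'c' -> no (excluded)
  pos 6: 'b' -> no (excluded)
  pos 7: 'd' -> no (excluded)
  pos 8: 'c' -> no (excluded)
  pos 9: 'e' -> MATCH
  pos 10: 'b' -> no (excluded)
Total matches: 3

3


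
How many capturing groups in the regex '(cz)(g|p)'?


To count capturing groups, count each '(' that starts a group.
Pattern: '(cz)(g|p)'
Walking through the pattern:
  Position 0: '(' -> group #1
  Position 4: '(' -> group #2
Total capturing groups: 2

2


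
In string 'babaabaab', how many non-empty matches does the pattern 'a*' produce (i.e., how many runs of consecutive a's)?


Pattern 'a*' matches zero or more a's. We want non-empty runs of consecutive a's.
String: 'babaabaab'
Walking through the string to find runs of a's:
  Run 1: positions 1-1 -> 'a'
  Run 2: positions 3-4 -> 'aa'
  Run 3: positions 6-7 -> 'aa'
Non-empty runs found: ['a', 'aa', 'aa']
Count: 3

3


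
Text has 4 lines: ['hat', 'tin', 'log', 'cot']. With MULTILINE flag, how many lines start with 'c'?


With MULTILINE flag, ^ matches the start of each line.
Lines: ['hat', 'tin', 'log', 'cot']
Checking which lines start with 'c':
  Line 1: 'hat' -> no
  Line 2: 'tin' -> no
  Line 3: 'log' -> no
  Line 4: 'cot' -> MATCH
Matching lines: ['cot']
Count: 1

1


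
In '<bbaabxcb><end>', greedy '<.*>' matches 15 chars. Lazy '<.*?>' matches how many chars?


Greedy '<.*>' tries to match as MUCH as possible.
Lazy '<.*?>' tries to match as LITTLE as possible.

String: '<bbaabxcb><end>'
Greedy '<.*>' starts at first '<' and extends to the LAST '>': '<bbaabxcb><end>' (15 chars)
Lazy '<.*?>' starts at first '<' and stops at the FIRST '>': '<bbaabxcb>' (10 chars)

10


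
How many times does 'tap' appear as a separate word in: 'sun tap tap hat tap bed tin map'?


Scanning each word for exact match 'tap':
  Word 1: 'sun' -> no
  Word 2: 'tap' -> MATCH
  Word 3: 'tap' -> MATCH
  Word 4: 'hat' -> no
  Word 5: 'tap' -> MATCH
  Word 6: 'bed' -> no
  Word 7: 'tin' -> no
  Word 8: 'map' -> no
Total matches: 3

3


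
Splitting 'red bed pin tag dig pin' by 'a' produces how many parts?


Splitting by 'a' breaks the string at each occurrence of the separator.
Text: 'red bed pin tag dig pin'
Parts after split:
  Part 1: 'red bed pin t'
  Part 2: 'g dig pin'
Total parts: 2

2


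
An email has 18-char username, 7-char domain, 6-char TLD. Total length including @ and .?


An email address has format: username@domain.tld
Username length: 18
'@' character: 1
Domain length: 7
'.' character: 1
TLD length: 6
Total = 18 + 1 + 7 + 1 + 6 = 33

33


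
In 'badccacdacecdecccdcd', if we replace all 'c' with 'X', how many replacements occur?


re.sub('c', 'X', text) replaces every occurrence of 'c' with 'X'.
Text: 'badccacdacecdecccdcd'
Scanning for 'c':
  pos 3: 'c' -> replacement #1
  pos 4: 'c' -> replacement #2
  pos 6: 'c' -> replacement #3
  pos 9: 'c' -> replacement #4
  pos 11: 'c' -> replacement #5
  pos 14: 'c' -> replacement #6
  pos 15: 'c' -> replacement #7
  pos 16: 'c' -> replacement #8
  pos 18: 'c' -> replacement #9
Total replacements: 9

9


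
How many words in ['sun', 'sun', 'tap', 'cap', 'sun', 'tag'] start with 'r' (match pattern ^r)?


Pattern ^r anchors to start of word. Check which words begin with 'r':
  'sun' -> no
  'sun' -> no
  'tap' -> no
  'cap' -> no
  'sun' -> no
  'tag' -> no
Matching words: []
Count: 0

0


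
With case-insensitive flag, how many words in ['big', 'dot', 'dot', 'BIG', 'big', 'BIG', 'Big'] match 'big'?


Case-insensitive matching: compare each word's lowercase form to 'big'.
  'big' -> lower='big' -> MATCH
  'dot' -> lower='dot' -> no
  'dot' -> lower='dot' -> no
  'BIG' -> lower='big' -> MATCH
  'big' -> lower='big' -> MATCH
  'BIG' -> lower='big' -> MATCH
  'Big' -> lower='big' -> MATCH
Matches: ['big', 'BIG', 'big', 'BIG', 'Big']
Count: 5

5


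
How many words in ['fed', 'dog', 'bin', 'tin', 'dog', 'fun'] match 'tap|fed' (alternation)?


Alternation 'tap|fed' matches either 'tap' or 'fed'.
Checking each word:
  'fed' -> MATCH
  'dog' -> no
  'bin' -> no
  'tin' -> no
  'dog' -> no
  'fun' -> no
Matches: ['fed']
Count: 1

1


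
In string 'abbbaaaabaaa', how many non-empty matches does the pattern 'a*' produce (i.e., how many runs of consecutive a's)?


Pattern 'a*' matches zero or more a's. We want non-empty runs of consecutive a's.
String: 'abbbaaaabaaa'
Walking through the string to find runs of a's:
  Run 1: positions 0-0 -> 'a'
  Run 2: positions 4-7 -> 'aaaa'
  Run 3: positions 9-11 -> 'aaa'
Non-empty runs found: ['a', 'aaaa', 'aaa']
Count: 3

3


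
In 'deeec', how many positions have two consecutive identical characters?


Looking for consecutive identical characters in 'deeec':
  pos 0-1: 'd' vs 'e' -> different
  pos 1-2: 'e' vs 'e' -> MATCH ('ee')
  pos 2-3: 'e' vs 'e' -> MATCH ('ee')
  pos 3-4: 'e' vs 'c' -> different
Consecutive identical pairs: ['ee', 'ee']
Count: 2

2


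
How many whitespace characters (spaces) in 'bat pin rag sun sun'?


\s matches whitespace characters (spaces, tabs, etc.).
Text: 'bat pin rag sun sun'
This text has 5 words separated by spaces.
Number of spaces = number of words - 1 = 5 - 1 = 4

4


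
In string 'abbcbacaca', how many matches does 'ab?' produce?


Pattern 'ab?' matches 'a' optionally followed by 'b'.
String: 'abbcbacaca'
Scanning left to right for 'a' then checking next char:
  Match 1: 'ab' (a followed by b)
  Match 2: 'a' (a not followed by b)
  Match 3: 'a' (a not followed by b)
  Match 4: 'a' (a not followed by b)
Total matches: 4

4


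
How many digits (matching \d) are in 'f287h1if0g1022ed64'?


\d matches any digit 0-9.
Scanning 'f287h1if0g1022ed64':
  pos 1: '2' -> DIGIT
  pos 2: '8' -> DIGIT
  pos 3: '7' -> DIGIT
  pos 5: '1' -> DIGIT
  pos 8: '0' -> DIGIT
  pos 10: '1' -> DIGIT
  pos 11: '0' -> DIGIT
  pos 12: '2' -> DIGIT
  pos 13: '2' -> DIGIT
  pos 16: '6' -> DIGIT
  pos 17: '4' -> DIGIT
Digits found: ['2', '8', '7', '1', '0', '1', '0', '2', '2', '6', '4']
Total: 11

11


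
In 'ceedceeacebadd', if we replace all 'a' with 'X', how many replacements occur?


re.sub('a', 'X', text) replaces every occurrence of 'a' with 'X'.
Text: 'ceedceeacebadd'
Scanning for 'a':
  pos 7: 'a' -> replacement #1
  pos 11: 'a' -> replacement #2
Total replacements: 2

2


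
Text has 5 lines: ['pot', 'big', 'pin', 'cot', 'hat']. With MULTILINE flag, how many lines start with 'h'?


With MULTILINE flag, ^ matches the start of each line.
Lines: ['pot', 'big', 'pin', 'cot', 'hat']
Checking which lines start with 'h':
  Line 1: 'pot' -> no
  Line 2: 'big' -> no
  Line 3: 'pin' -> no
  Line 4: 'cot' -> no
  Line 5: 'hat' -> MATCH
Matching lines: ['hat']
Count: 1

1


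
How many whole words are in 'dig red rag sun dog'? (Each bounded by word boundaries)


Word boundaries (\b) mark the start/end of each word.
Text: 'dig red rag sun dog'
Splitting by whitespace:
  Word 1: 'dig'
  Word 2: 'red'
  Word 3: 'rag'
  Word 4: 'sun'
  Word 5: 'dog'
Total whole words: 5

5


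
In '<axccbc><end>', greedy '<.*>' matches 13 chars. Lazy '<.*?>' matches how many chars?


Greedy '<.*>' tries to match as MUCH as possible.
Lazy '<.*?>' tries to match as LITTLE as possible.

String: '<axccbc><end>'
Greedy '<.*>' starts at first '<' and extends to the LAST '>': '<axccbc><end>' (13 chars)
Lazy '<.*?>' starts at first '<' and stops at the FIRST '>': '<axccbc>' (8 chars)

8


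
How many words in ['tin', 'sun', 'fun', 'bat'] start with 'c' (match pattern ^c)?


Pattern ^c anchors to start of word. Check which words begin with 'c':
  'tin' -> no
  'sun' -> no
  'fun' -> no
  'bat' -> no
Matching words: []
Count: 0

0


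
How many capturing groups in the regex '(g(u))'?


To count capturing groups, count each '(' that starts a group.
Pattern: '(g(u))'
Walking through the pattern:
  Position 0: '(' -> group #1
  Position 2: '(' -> group #2
Total capturing groups: 2

2


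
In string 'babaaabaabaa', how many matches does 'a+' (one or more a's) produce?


Pattern 'a+' matches one or more consecutive a's.
String: 'babaaabaabaa'
Scanning for runs of a:
  Match 1: 'a' (length 1)
  Match 2: 'aaa' (length 3)
  Match 3: 'aa' (length 2)
  Match 4: 'aa' (length 2)
Total matches: 4

4


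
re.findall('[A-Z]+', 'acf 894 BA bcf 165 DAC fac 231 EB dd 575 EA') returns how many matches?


Pattern '[A-Z]+' finds one or more uppercase letters.
Text: 'acf 894 BA bcf 165 DAC fac 231 EB dd 575 EA'
Scanning for matches:
  Match 1: 'BA'
  Match 2: 'DAC'
  Match 3: 'EB'
  Match 4: 'EA'
Total matches: 4

4


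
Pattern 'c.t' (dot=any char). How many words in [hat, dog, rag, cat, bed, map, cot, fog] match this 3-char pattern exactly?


Pattern 'c.t' means: starts with 'c', any single char, ends with 't'.
Checking each word (must be exactly 3 chars):
  'hat' (len=3): no
  'dog' (len=3): no
  'rag' (len=3): no
  'cat' (len=3): MATCH
  'bed' (len=3): no
  'map' (len=3): no
  'cot' (len=3): MATCH
  'fog' (len=3): no
Matching words: ['cat', 'cot']
Total: 2

2


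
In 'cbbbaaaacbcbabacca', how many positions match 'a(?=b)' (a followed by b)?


Lookahead 'a(?=b)' matches 'a' only when followed by 'b'.
String: 'cbbbaaaacbcbabacca'
Checking each position where char is 'a':
  pos 4: 'a' -> no (next='a')
  pos 5: 'a' -> no (next='a')
  pos 6: 'a' -> no (next='a')
  pos 7: 'a' -> no (next='c')
  pos 12: 'a' -> MATCH (next='b')
  pos 14: 'a' -> no (next='c')
Matching positions: [12]
Count: 1

1


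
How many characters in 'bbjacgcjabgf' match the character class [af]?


Character class [af] matches any of: {a, f}
Scanning string 'bbjacgcjabgf' character by character:
  pos 0: 'b' -> no
  pos 1: 'b' -> no
  pos 2: 'j' -> no
  pos 3: 'a' -> MATCH
  pos 4: 'c' -> no
  pos 5: 'g' -> no
  pos 6: 'c' -> no
  pos 7: 'j' -> no
  pos 8: 'a' -> MATCH
  pos 9: 'b' -> no
  pos 10: 'g' -> no
  pos 11: 'f' -> MATCH
Total matches: 3

3


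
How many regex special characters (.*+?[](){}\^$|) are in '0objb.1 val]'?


Regex special characters are: . * + ? [ ] ( ) { } \ ^ $ |
Scanning '0objb.1 val]':
  pos 5: '.' -> SPECIAL
  pos 11: ']' -> SPECIAL
Special chars found: ['.', ']']
Total: 2

2


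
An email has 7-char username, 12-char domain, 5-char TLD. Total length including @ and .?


An email address has format: username@domain.tld
Username length: 7
'@' character: 1
Domain length: 12
'.' character: 1
TLD length: 5
Total = 7 + 1 + 12 + 1 + 5 = 26

26


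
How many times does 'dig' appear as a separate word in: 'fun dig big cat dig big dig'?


Scanning each word for exact match 'dig':
  Word 1: 'fun' -> no
  Word 2: 'dig' -> MATCH
  Word 3: 'big' -> no
  Word 4: 'cat' -> no
  Word 5: 'dig' -> MATCH
  Word 6: 'big' -> no
  Word 7: 'dig' -> MATCH
Total matches: 3

3


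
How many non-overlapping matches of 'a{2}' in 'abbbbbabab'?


Pattern 'a{2}' matches exactly 2 consecutive a's (greedy, non-overlapping).
String: 'abbbbbabab'
Scanning for runs of a's:
  Run at pos 0: 'a' (length 1) -> 0 match(es)
  Run at pos 6: 'a' (length 1) -> 0 match(es)
  Run at pos 8: 'a' (length 1) -> 0 match(es)
Matches found: []
Total: 0

0


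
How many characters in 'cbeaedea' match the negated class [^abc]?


Negated class [^abc] matches any char NOT in {a, b, c}
Scanning 'cbeaedea':
  pos 0: 'c' -> no (excluded)
  pos 1: 'b' -> no (excluded)
  pos 2: 'e' -> MATCH
  pos 3: 'a' -> no (excluded)
  pos 4: 'e' -> MATCH
  pos 5: 'd' -> MATCH
  pos 6: 'e' -> MATCH
  pos 7: 'a' -> no (excluded)
Total matches: 4

4


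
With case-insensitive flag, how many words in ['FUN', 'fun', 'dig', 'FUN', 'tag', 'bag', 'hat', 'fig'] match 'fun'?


Case-insensitive matching: compare each word's lowercase form to 'fun'.
  'FUN' -> lower='fun' -> MATCH
  'fun' -> lower='fun' -> MATCH
  'dig' -> lower='dig' -> no
  'FUN' -> lower='fun' -> MATCH
  'tag' -> lower='tag' -> no
  'bag' -> lower='bag' -> no
  'hat' -> lower='hat' -> no
  'fig' -> lower='fig' -> no
Matches: ['FUN', 'fun', 'FUN']
Count: 3

3


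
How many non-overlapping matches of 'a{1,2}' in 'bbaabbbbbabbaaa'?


Pattern 'a{1,2}' matches between 1 and 2 consecutive a's (greedy).
String: 'bbaabbbbbabbaaa'
Finding runs of a's and applying greedy matching:
  Run at pos 2: 'aa' (length 2)
  Run at pos 9: 'a' (length 1)
  Run at pos 12: 'aaa' (length 3)
Matches: ['aa', 'a', 'aa', 'a']
Count: 4

4


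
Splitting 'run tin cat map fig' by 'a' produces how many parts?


Splitting by 'a' breaks the string at each occurrence of the separator.
Text: 'run tin cat map fig'
Parts after split:
  Part 1: 'run tin c'
  Part 2: 't m'
  Part 3: 'p fig'
Total parts: 3

3


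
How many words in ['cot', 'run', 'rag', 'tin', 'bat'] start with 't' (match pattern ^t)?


Pattern ^t anchors to start of word. Check which words begin with 't':
  'cot' -> no
  'run' -> no
  'rag' -> no
  'tin' -> MATCH (starts with 't')
  'bat' -> no
Matching words: ['tin']
Count: 1

1


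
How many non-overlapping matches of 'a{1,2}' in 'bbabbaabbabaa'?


Pattern 'a{1,2}' matches between 1 and 2 consecutive a's (greedy).
String: 'bbabbaabbabaa'
Finding runs of a's and applying greedy matching:
  Run at pos 2: 'a' (length 1)
  Run at pos 5: 'aa' (length 2)
  Run at pos 9: 'a' (length 1)
  Run at pos 11: 'aa' (length 2)
Matches: ['a', 'aa', 'a', 'aa']
Count: 4

4


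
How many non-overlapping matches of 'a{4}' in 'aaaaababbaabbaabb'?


Pattern 'a{4}' matches exactly 4 consecutive a's (greedy, non-overlapping).
String: 'aaaaababbaabbaabb'
Scanning for runs of a's:
  Run at pos 0: 'aaaaa' (length 5) -> 1 match(es)
  Run at pos 6: 'a' (length 1) -> 0 match(es)
  Run at pos 9: 'aa' (length 2) -> 0 match(es)
  Run at pos 13: 'aa' (length 2) -> 0 match(es)
Matches found: ['aaaa']
Total: 1

1


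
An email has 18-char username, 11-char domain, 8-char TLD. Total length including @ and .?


An email address has format: username@domain.tld
Username length: 18
'@' character: 1
Domain length: 11
'.' character: 1
TLD length: 8
Total = 18 + 1 + 11 + 1 + 8 = 39

39


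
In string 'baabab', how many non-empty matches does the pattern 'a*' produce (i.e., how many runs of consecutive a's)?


Pattern 'a*' matches zero or more a's. We want non-empty runs of consecutive a's.
String: 'baabab'
Walking through the string to find runs of a's:
  Run 1: positions 1-2 -> 'aa'
  Run 2: positions 4-4 -> 'a'
Non-empty runs found: ['aa', 'a']
Count: 2

2


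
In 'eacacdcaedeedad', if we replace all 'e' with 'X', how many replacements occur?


re.sub('e', 'X', text) replaces every occurrence of 'e' with 'X'.
Text: 'eacacdcaedeedad'
Scanning for 'e':
  pos 0: 'e' -> replacement #1
  pos 8: 'e' -> replacement #2
  pos 10: 'e' -> replacement #3
  pos 11: 'e' -> replacement #4
Total replacements: 4

4


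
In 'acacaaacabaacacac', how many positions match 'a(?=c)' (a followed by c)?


Lookahead 'a(?=c)' matches 'a' only when followed by 'c'.
String: 'acacaaacabaacacac'
Checking each position where char is 'a':
  pos 0: 'a' -> MATCH (next='c')
  pos 2: 'a' -> MATCH (next='c')
  pos 4: 'a' -> no (next='a')
  pos 5: 'a' -> no (next='a')
  pos 6: 'a' -> MATCH (next='c')
  pos 8: 'a' -> no (next='b')
  pos 10: 'a' -> no (next='a')
  pos 11: 'a' -> MATCH (next='c')
  pos 13: 'a' -> MATCH (next='c')
  pos 15: 'a' -> MATCH (next='c')
Matching positions: [0, 2, 6, 11, 13, 15]
Count: 6

6


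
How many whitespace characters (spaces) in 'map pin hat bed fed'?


\s matches whitespace characters (spaces, tabs, etc.).
Text: 'map pin hat bed fed'
This text has 5 words separated by spaces.
Number of spaces = number of words - 1 = 5 - 1 = 4

4


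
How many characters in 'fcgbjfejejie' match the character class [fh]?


Character class [fh] matches any of: {f, h}
Scanning string 'fcgbjfejejie' character by character:
  pos 0: 'f' -> MATCH
  pos 1: 'c' -> no
  pos 2: 'g' -> no
  pos 3: 'b' -> no
  pos 4: 'j' -> no
  pos 5: 'f' -> MATCH
  pos 6: 'e' -> no
  pos 7: 'j' -> no
  pos 8: 'e' -> no
  pos 9: 'j' -> no
  pos 10: 'i' -> no
  pos 11: 'e' -> no
Total matches: 2

2


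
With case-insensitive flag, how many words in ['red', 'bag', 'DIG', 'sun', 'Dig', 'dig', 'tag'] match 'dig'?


Case-insensitive matching: compare each word's lowercase form to 'dig'.
  'red' -> lower='red' -> no
  'bag' -> lower='bag' -> no
  'DIG' -> lower='dig' -> MATCH
  'sun' -> lower='sun' -> no
  'Dig' -> lower='dig' -> MATCH
  'dig' -> lower='dig' -> MATCH
  'tag' -> lower='tag' -> no
Matches: ['DIG', 'Dig', 'dig']
Count: 3

3


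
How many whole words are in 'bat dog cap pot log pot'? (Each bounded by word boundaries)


Word boundaries (\b) mark the start/end of each word.
Text: 'bat dog cap pot log pot'
Splitting by whitespace:
  Word 1: 'bat'
  Word 2: 'dog'
  Word 3: 'cap'
  Word 4: 'pot'
  Word 5: 'log'
  Word 6: 'pot'
Total whole words: 6

6


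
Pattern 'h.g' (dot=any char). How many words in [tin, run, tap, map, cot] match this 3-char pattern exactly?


Pattern 'h.g' means: starts with 'h', any single char, ends with 'g'.
Checking each word (must be exactly 3 chars):
  'tin' (len=3): no
  'run' (len=3): no
  'tap' (len=3): no
  'map' (len=3): no
  'cot' (len=3): no
Matching words: []
Total: 0

0


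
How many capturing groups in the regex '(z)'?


To count capturing groups, count each '(' that starts a group.
Pattern: '(z)'
Walking through the pattern:
  Position 0: '(' -> group #1
Total capturing groups: 1

1


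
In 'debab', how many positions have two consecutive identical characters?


Looking for consecutive identical characters in 'debab':
  pos 0-1: 'd' vs 'e' -> different
  pos 1-2: 'e' vs 'b' -> different
  pos 2-3: 'b' vs 'a' -> different
  pos 3-4: 'a' vs 'b' -> different
Consecutive identical pairs: []
Count: 0

0


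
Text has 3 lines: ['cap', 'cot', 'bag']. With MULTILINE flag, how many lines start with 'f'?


With MULTILINE flag, ^ matches the start of each line.
Lines: ['cap', 'cot', 'bag']
Checking which lines start with 'f':
  Line 1: 'cap' -> no
  Line 2: 'cot' -> no
  Line 3: 'bag' -> no
Matching lines: []
Count: 0

0


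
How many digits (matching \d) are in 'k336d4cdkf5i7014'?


\d matches any digit 0-9.
Scanning 'k336d4cdkf5i7014':
  pos 1: '3' -> DIGIT
  pos 2: '3' -> DIGIT
  pos 3: '6' -> DIGIT
  pos 5: '4' -> DIGIT
  pos 10: '5' -> DIGIT
  pos 12: '7' -> DIGIT
  pos 13: '0' -> DIGIT
  pos 14: '1' -> DIGIT
  pos 15: '4' -> DIGIT
Digits found: ['3', '3', '6', '4', '5', '7', '0', '1', '4']
Total: 9

9


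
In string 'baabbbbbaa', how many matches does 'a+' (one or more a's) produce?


Pattern 'a+' matches one or more consecutive a's.
String: 'baabbbbbaa'
Scanning for runs of a:
  Match 1: 'aa' (length 2)
  Match 2: 'aa' (length 2)
Total matches: 2

2


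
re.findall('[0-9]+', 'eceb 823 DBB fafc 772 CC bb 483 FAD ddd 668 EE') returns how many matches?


Pattern '[0-9]+' finds one or more digits.
Text: 'eceb 823 DBB fafc 772 CC bb 483 FAD ddd 668 EE'
Scanning for matches:
  Match 1: '823'
  Match 2: '772'
  Match 3: '483'
  Match 4: '668'
Total matches: 4

4


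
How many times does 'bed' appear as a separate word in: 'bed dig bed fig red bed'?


Scanning each word for exact match 'bed':
  Word 1: 'bed' -> MATCH
  Word 2: 'dig' -> no
  Word 3: 'bed' -> MATCH
  Word 4: 'fig' -> no
  Word 5: 'red' -> no
  Word 6: 'bed' -> MATCH
Total matches: 3

3


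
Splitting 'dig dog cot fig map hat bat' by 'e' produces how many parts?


Splitting by 'e' breaks the string at each occurrence of the separator.
Text: 'dig dog cot fig map hat bat'
Parts after split:
  Part 1: 'dig dog cot fig map hat bat'
Total parts: 1

1


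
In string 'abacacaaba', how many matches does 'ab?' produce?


Pattern 'ab?' matches 'a' optionally followed by 'b'.
String: 'abacacaaba'
Scanning left to right for 'a' then checking next char:
  Match 1: 'ab' (a followed by b)
  Match 2: 'a' (a not followed by b)
  Match 3: 'a' (a not followed by b)
  Match 4: 'a' (a not followed by b)
  Match 5: 'ab' (a followed by b)
  Match 6: 'a' (a not followed by b)
Total matches: 6

6


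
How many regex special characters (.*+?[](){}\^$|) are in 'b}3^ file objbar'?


Regex special characters are: . * + ? [ ] ( ) { } \ ^ $ |
Scanning 'b}3^ file objbar':
  pos 1: '}' -> SPECIAL
  pos 3: '^' -> SPECIAL
Special chars found: ['}', '^']
Total: 2

2


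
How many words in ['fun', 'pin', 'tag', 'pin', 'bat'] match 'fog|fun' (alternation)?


Alternation 'fog|fun' matches either 'fog' or 'fun'.
Checking each word:
  'fun' -> MATCH
  'pin' -> no
  'tag' -> no
  'pin' -> no
  'bat' -> no
Matches: ['fun']
Count: 1

1


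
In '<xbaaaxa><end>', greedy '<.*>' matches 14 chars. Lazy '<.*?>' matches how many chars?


Greedy '<.*>' tries to match as MUCH as possible.
Lazy '<.*?>' tries to match as LITTLE as possible.

String: '<xbaaaxa><end>'
Greedy '<.*>' starts at first '<' and extends to the LAST '>': '<xbaaaxa><end>' (14 chars)
Lazy '<.*?>' starts at first '<' and stops at the FIRST '>': '<xbaaaxa>' (9 chars)

9


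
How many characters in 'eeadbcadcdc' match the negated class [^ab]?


Negated class [^ab] matches any char NOT in {a, b}
Scanning 'eeadbcadcdc':
  pos 0: 'e' -> MATCH
  pos 1: 'e' -> MATCH
  pos 2: 'a' -> no (excluded)
  pos 3: 'd' -> MATCH
  pos 4: 'b' -> no (excluded)
  pos 5: 'c' -> MATCH
  pos 6: 'a' -> no (excluded)
  pos 7: 'd' -> MATCH
  pos 8: 'c' -> MATCH
  pos 9: 'd' -> MATCH
  pos 10: 'c' -> MATCH
Total matches: 8

8


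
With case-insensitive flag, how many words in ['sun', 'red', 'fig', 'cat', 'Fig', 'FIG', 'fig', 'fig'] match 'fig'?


Case-insensitive matching: compare each word's lowercase form to 'fig'.
  'sun' -> lower='sun' -> no
  'red' -> lower='red' -> no
  'fig' -> lower='fig' -> MATCH
  'cat' -> lower='cat' -> no
  'Fig' -> lower='fig' -> MATCH
  'FIG' -> lower='fig' -> MATCH
  'fig' -> lower='fig' -> MATCH
  'fig' -> lower='fig' -> MATCH
Matches: ['fig', 'Fig', 'FIG', 'fig', 'fig']
Count: 5

5


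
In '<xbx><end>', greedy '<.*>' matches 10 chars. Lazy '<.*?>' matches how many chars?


Greedy '<.*>' tries to match as MUCH as possible.
Lazy '<.*?>' tries to match as LITTLE as possible.

String: '<xbx><end>'
Greedy '<.*>' starts at first '<' and extends to the LAST '>': '<xbx><end>' (10 chars)
Lazy '<.*?>' starts at first '<' and stops at the FIRST '>': '<xbx>' (5 chars)

5


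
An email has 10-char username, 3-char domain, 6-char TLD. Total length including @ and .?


An email address has format: username@domain.tld
Username length: 10
'@' character: 1
Domain length: 3
'.' character: 1
TLD length: 6
Total = 10 + 1 + 3 + 1 + 6 = 21

21


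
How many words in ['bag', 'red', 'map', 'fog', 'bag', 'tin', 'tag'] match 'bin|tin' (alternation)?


Alternation 'bin|tin' matches either 'bin' or 'tin'.
Checking each word:
  'bag' -> no
  'red' -> no
  'map' -> no
  'fog' -> no
  'bag' -> no
  'tin' -> MATCH
  'tag' -> no
Matches: ['tin']
Count: 1

1


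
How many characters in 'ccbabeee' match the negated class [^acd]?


Negated class [^acd] matches any char NOT in {a, c, d}
Scanning 'ccbabeee':
  pos 0: 'c' -> no (excluded)
  pos 1: 'c' -> no (excluded)
  pos 2: 'b' -> MATCH
  pos 3: 'a' -> no (excluded)
  pos 4: 'b' -> MATCH
  pos 5: 'e' -> MATCH
  pos 6: 'e' -> MATCH
  pos 7: 'e' -> MATCH
Total matches: 5

5


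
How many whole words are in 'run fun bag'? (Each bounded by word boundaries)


Word boundaries (\b) mark the start/end of each word.
Text: 'run fun bag'
Splitting by whitespace:
  Word 1: 'run'
  Word 2: 'fun'
  Word 3: 'bag'
Total whole words: 3

3


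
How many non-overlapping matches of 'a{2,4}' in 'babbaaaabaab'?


Pattern 'a{2,4}' matches between 2 and 4 consecutive a's (greedy).
String: 'babbaaaabaab'
Finding runs of a's and applying greedy matching:
  Run at pos 1: 'a' (length 1)
  Run at pos 4: 'aaaa' (length 4)
  Run at pos 9: 'aa' (length 2)
Matches: ['aaaa', 'aa']
Count: 2

2


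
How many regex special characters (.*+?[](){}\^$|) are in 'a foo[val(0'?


Regex special characters are: . * + ? [ ] ( ) { } \ ^ $ |
Scanning 'a foo[val(0':
  pos 5: '[' -> SPECIAL
  pos 9: '(' -> SPECIAL
Special chars found: ['[', '(']
Total: 2

2


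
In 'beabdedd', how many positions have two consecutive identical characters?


Looking for consecutive identical characters in 'beabdedd':
  pos 0-1: 'b' vs 'e' -> different
  pos 1-2: 'e' vs 'a' -> different
  pos 2-3: 'a' vs 'b' -> different
  pos 3-4: 'b' vs 'd' -> different
  pos 4-5: 'd' vs 'e' -> different
  pos 5-6: 'e' vs 'd' -> different
  pos 6-7: 'd' vs 'd' -> MATCH ('dd')
Consecutive identical pairs: ['dd']
Count: 1

1


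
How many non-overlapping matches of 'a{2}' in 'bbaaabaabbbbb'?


Pattern 'a{2}' matches exactly 2 consecutive a's (greedy, non-overlapping).
String: 'bbaaabaabbbbb'
Scanning for runs of a's:
  Run at pos 2: 'aaa' (length 3) -> 1 match(es)
  Run at pos 6: 'aa' (length 2) -> 1 match(es)
Matches found: ['aa', 'aa']
Total: 2

2


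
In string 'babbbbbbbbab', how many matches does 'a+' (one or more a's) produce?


Pattern 'a+' matches one or more consecutive a's.
String: 'babbbbbbbbab'
Scanning for runs of a:
  Match 1: 'a' (length 1)
  Match 2: 'a' (length 1)
Total matches: 2

2


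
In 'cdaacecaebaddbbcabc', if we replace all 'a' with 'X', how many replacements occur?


re.sub('a', 'X', text) replaces every occurrence of 'a' with 'X'.
Text: 'cdaacecaebaddbbcabc'
Scanning for 'a':
  pos 2: 'a' -> replacement #1
  pos 3: 'a' -> replacement #2
  pos 7: 'a' -> replacement #3
  pos 10: 'a' -> replacement #4
  pos 16: 'a' -> replacement #5
Total replacements: 5

5


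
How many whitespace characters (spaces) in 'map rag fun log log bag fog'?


\s matches whitespace characters (spaces, tabs, etc.).
Text: 'map rag fun log log bag fog'
This text has 7 words separated by spaces.
Number of spaces = number of words - 1 = 7 - 1 = 6

6


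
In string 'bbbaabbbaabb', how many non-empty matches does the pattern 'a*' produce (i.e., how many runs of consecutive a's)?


Pattern 'a*' matches zero or more a's. We want non-empty runs of consecutive a's.
String: 'bbbaabbbaabb'
Walking through the string to find runs of a's:
  Run 1: positions 3-4 -> 'aa'
  Run 2: positions 8-9 -> 'aa'
Non-empty runs found: ['aa', 'aa']
Count: 2

2


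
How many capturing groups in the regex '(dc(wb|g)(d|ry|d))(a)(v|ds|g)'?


To count capturing groups, count each '(' that starts a group.
Pattern: '(dc(wb|g)(d|ry|d))(a)(v|ds|g)'
Walking through the pattern:
  Position 0: '(' -> group #1
  Position 3: '(' -> group #2
  Position 9: '(' -> group #3
  Position 18: '(' -> group #4
  Position 21: '(' -> group #5
Total capturing groups: 5

5


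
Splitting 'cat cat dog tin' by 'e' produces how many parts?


Splitting by 'e' breaks the string at each occurrence of the separator.
Text: 'cat cat dog tin'
Parts after split:
  Part 1: 'cat cat dog tin'
Total parts: 1

1


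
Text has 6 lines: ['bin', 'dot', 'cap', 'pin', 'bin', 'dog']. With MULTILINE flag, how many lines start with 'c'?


With MULTILINE flag, ^ matches the start of each line.
Lines: ['bin', 'dot', 'cap', 'pin', 'bin', 'dog']
Checking which lines start with 'c':
  Line 1: 'bin' -> no
  Line 2: 'dot' -> no
  Line 3: 'cap' -> MATCH
  Line 4: 'pin' -> no
  Line 5: 'bin' -> no
  Line 6: 'dog' -> no
Matching lines: ['cap']
Count: 1

1


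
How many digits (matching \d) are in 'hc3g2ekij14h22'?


\d matches any digit 0-9.
Scanning 'hc3g2ekij14h22':
  pos 2: '3' -> DIGIT
  pos 4: '2' -> DIGIT
  pos 9: '1' -> DIGIT
  pos 10: '4' -> DIGIT
  pos 12: '2' -> DIGIT
  pos 13: '2' -> DIGIT
Digits found: ['3', '2', '1', '4', '2', '2']
Total: 6

6


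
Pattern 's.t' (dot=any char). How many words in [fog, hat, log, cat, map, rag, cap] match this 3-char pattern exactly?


Pattern 's.t' means: starts with 's', any single char, ends with 't'.
Checking each word (must be exactly 3 chars):
  'fog' (len=3): no
  'hat' (len=3): no
  'log' (len=3): no
  'cat' (len=3): no
  'map' (len=3): no
  'rag' (len=3): no
  'cap' (len=3): no
Matching words: []
Total: 0

0


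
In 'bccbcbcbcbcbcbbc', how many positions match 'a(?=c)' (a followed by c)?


Lookahead 'a(?=c)' matches 'a' only when followed by 'c'.
String: 'bccbcbcbcbcbcbbc'
Checking each position where char is 'a':
Matching positions: []
Count: 0

0


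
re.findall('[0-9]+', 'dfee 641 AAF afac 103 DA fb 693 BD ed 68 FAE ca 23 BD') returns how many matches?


Pattern '[0-9]+' finds one or more digits.
Text: 'dfee 641 AAF afac 103 DA fb 693 BD ed 68 FAE ca 23 BD'
Scanning for matches:
  Match 1: '641'
  Match 2: '103'
  Match 3: '693'
  Match 4: '68'
  Match 5: '23'
Total matches: 5

5


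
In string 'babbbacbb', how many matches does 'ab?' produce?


Pattern 'ab?' matches 'a' optionally followed by 'b'.
String: 'babbbacbb'
Scanning left to right for 'a' then checking next char:
  Match 1: 'ab' (a followed by b)
  Match 2: 'a' (a not followed by b)
Total matches: 2

2


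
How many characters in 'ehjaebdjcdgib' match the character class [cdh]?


Character class [cdh] matches any of: {c, d, h}
Scanning string 'ehjaebdjcdgib' character by character:
  pos 0: 'e' -> no
  pos 1: 'h' -> MATCH
  pos 2: 'j' -> no
  pos 3: 'a' -> no
  pos 4: 'e' -> no
  pos 5: 'b' -> no
  pos 6: 'd' -> MATCH
  pos 7: 'j' -> no
  pos 8: 'c' -> MATCH
  pos 9: 'd' -> MATCH
  pos 10: 'g' -> no
  pos 11: 'i' -> no
  pos 12: 'b' -> no
Total matches: 4

4


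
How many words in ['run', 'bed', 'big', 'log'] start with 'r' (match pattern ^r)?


Pattern ^r anchors to start of word. Check which words begin with 'r':
  'run' -> MATCH (starts with 'r')
  'bed' -> no
  'big' -> no
  'log' -> no
Matching words: ['run']
Count: 1

1


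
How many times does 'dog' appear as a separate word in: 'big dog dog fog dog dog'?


Scanning each word for exact match 'dog':
  Word 1: 'big' -> no
  Word 2: 'dog' -> MATCH
  Word 3: 'dog' -> MATCH
  Word 4: 'fog' -> no
  Word 5: 'dog' -> MATCH
  Word 6: 'dog' -> MATCH
Total matches: 4

4


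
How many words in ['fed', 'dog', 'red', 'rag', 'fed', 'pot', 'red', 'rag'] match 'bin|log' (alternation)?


Alternation 'bin|log' matches either 'bin' or 'log'.
Checking each word:
  'fed' -> no
  'dog' -> no
  'red' -> no
  'rag' -> no
  'fed' -> no
  'pot' -> no
  'red' -> no
  'rag' -> no
Matches: []
Count: 0

0


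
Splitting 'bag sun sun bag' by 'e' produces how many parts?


Splitting by 'e' breaks the string at each occurrence of the separator.
Text: 'bag sun sun bag'
Parts after split:
  Part 1: 'bag sun sun bag'
Total parts: 1

1


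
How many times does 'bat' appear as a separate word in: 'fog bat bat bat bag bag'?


Scanning each word for exact match 'bat':
  Word 1: 'fog' -> no
  Word 2: 'bat' -> MATCH
  Word 3: 'bat' -> MATCH
  Word 4: 'bat' -> MATCH
  Word 5: 'bag' -> no
  Word 6: 'bag' -> no
Total matches: 3

3


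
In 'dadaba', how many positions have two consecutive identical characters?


Looking for consecutive identical characters in 'dadaba':
  pos 0-1: 'd' vs 'a' -> different
  pos 1-2: 'a' vs 'd' -> different
  pos 2-3: 'd' vs 'a' -> different
  pos 3-4: 'a' vs 'b' -> different
  pos 4-5: 'b' vs 'a' -> different
Consecutive identical pairs: []
Count: 0

0


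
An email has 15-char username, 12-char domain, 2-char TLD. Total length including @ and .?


An email address has format: username@domain.tld
Username length: 15
'@' character: 1
Domain length: 12
'.' character: 1
TLD length: 2
Total = 15 + 1 + 12 + 1 + 2 = 31

31


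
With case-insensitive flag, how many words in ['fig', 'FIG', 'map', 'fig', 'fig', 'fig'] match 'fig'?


Case-insensitive matching: compare each word's lowercase form to 'fig'.
  'fig' -> lower='fig' -> MATCH
  'FIG' -> lower='fig' -> MATCH
  'map' -> lower='map' -> no
  'fig' -> lower='fig' -> MATCH
  'fig' -> lower='fig' -> MATCH
  'fig' -> lower='fig' -> MATCH
Matches: ['fig', 'FIG', 'fig', 'fig', 'fig']
Count: 5

5


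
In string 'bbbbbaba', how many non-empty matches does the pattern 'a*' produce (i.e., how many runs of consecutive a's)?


Pattern 'a*' matches zero or more a's. We want non-empty runs of consecutive a's.
String: 'bbbbbaba'
Walking through the string to find runs of a's:
  Run 1: positions 5-5 -> 'a'
  Run 2: positions 7-7 -> 'a'
Non-empty runs found: ['a', 'a']
Count: 2

2


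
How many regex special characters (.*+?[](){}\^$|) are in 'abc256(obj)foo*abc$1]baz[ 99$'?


Regex special characters are: . * + ? [ ] ( ) { } \ ^ $ |
Scanning 'abc256(obj)foo*abc$1]baz[ 99$':
  pos 6: '(' -> SPECIAL
  pos 10: ')' -> SPECIAL
  pos 14: '*' -> SPECIAL
  pos 18: '$' -> SPECIAL
  pos 20: ']' -> SPECIAL
  pos 24: '[' -> SPECIAL
  pos 28: '$' -> SPECIAL
Special chars found: ['(', ')', '*', '$', ']', '[', '$']
Total: 7

7


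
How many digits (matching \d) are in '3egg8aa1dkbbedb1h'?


\d matches any digit 0-9.
Scanning '3egg8aa1dkbbedb1h':
  pos 0: '3' -> DIGIT
  pos 4: '8' -> DIGIT
  pos 7: '1' -> DIGIT
  pos 15: '1' -> DIGIT
Digits found: ['3', '8', '1', '1']
Total: 4

4


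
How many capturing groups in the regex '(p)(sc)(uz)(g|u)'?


To count capturing groups, count each '(' that starts a group.
Pattern: '(p)(sc)(uz)(g|u)'
Walking through the pattern:
  Position 0: '(' -> group #1
  Position 3: '(' -> group #2
  Position 7: '(' -> group #3
  Position 11: '(' -> group #4
Total capturing groups: 4

4


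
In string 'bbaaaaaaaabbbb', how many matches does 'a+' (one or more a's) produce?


Pattern 'a+' matches one or more consecutive a's.
String: 'bbaaaaaaaabbbb'
Scanning for runs of a:
  Match 1: 'aaaaaaaa' (length 8)
Total matches: 1

1


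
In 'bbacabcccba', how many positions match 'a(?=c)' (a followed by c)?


Lookahead 'a(?=c)' matches 'a' only when followed by 'c'.
String: 'bbacabcccba'
Checking each position where char is 'a':
  pos 2: 'a' -> MATCH (next='c')
  pos 4: 'a' -> no (next='b')
Matching positions: [2]
Count: 1

1


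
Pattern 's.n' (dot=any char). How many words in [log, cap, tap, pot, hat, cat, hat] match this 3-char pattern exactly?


Pattern 's.n' means: starts with 's', any single char, ends with 'n'.
Checking each word (must be exactly 3 chars):
  'log' (len=3): no
  'cap' (len=3): no
  'tap' (len=3): no
  'pot' (len=3): no
  'hat' (len=3): no
  'cat' (len=3): no
  'hat' (len=3): no
Matching words: []
Total: 0

0


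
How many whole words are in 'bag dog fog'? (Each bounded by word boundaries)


Word boundaries (\b) mark the start/end of each word.
Text: 'bag dog fog'
Splitting by whitespace:
  Word 1: 'bag'
  Word 2: 'dog'
  Word 3: 'fog'
Total whole words: 3

3


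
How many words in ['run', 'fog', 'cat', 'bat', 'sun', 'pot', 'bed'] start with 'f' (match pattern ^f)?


Pattern ^f anchors to start of word. Check which words begin with 'f':
  'run' -> no
  'fog' -> MATCH (starts with 'f')
  'cat' -> no
  'bat' -> no
  'sun' -> no
  'pot' -> no
  'bed' -> no
Matching words: ['fog']
Count: 1

1


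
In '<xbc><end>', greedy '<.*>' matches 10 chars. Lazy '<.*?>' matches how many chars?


Greedy '<.*>' tries to match as MUCH as possible.
Lazy '<.*?>' tries to match as LITTLE as possible.

String: '<xbc><end>'
Greedy '<.*>' starts at first '<' and extends to the LAST '>': '<xbc><end>' (10 chars)
Lazy '<.*?>' starts at first '<' and stops at the FIRST '>': '<xbc>' (5 chars)

5


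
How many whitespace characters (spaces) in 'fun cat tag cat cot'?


\s matches whitespace characters (spaces, tabs, etc.).
Text: 'fun cat tag cat cot'
This text has 5 words separated by spaces.
Number of spaces = number of words - 1 = 5 - 1 = 4

4


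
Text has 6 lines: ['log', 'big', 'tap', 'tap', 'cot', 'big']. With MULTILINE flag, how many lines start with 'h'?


With MULTILINE flag, ^ matches the start of each line.
Lines: ['log', 'big', 'tap', 'tap', 'cot', 'big']
Checking which lines start with 'h':
  Line 1: 'log' -> no
  Line 2: 'big' -> no
  Line 3: 'tap' -> no
  Line 4: 'tap' -> no
  Line 5: 'cot' -> no
  Line 6: 'big' -> no
Matching lines: []
Count: 0

0


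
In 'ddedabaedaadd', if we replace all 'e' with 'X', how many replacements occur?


re.sub('e', 'X', text) replaces every occurrence of 'e' with 'X'.
Text: 'ddedabaedaadd'
Scanning for 'e':
  pos 2: 'e' -> replacement #1
  pos 7: 'e' -> replacement #2
Total replacements: 2

2


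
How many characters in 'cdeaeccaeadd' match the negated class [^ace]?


Negated class [^ace] matches any char NOT in {a, c, e}
Scanning 'cdeaeccaeadd':
  pos 0: 'c' -> no (excluded)
  pos 1: 'd' -> MATCH
  pos 2: 'e' -> no (excluded)
  pos 3: 'a' -> no (excluded)
  pos 4: 'e' -> no (excluded)
  pos 5: 'c' -> no (excluded)
  pos 6: 'c' -> no (excluded)
  pos 7: 'a' -> no (excluded)
  pos 8: 'e' -> no (excluded)
  pos 9: 'a' -> no (excluded)
  pos 10: 'd' -> MATCH
  pos 11: 'd' -> MATCH
Total matches: 3

3
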